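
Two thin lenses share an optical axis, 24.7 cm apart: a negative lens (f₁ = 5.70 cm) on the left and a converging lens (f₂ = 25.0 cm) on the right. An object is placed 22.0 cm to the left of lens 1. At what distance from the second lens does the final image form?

173 cm

Lens 1 is diverging, so f₁ = −5.70 cm.
Lens 1: 1/d_i1 = 1/f₁ − 1/d_o1 = 1/(-5.70) − 1/(22.0) = -0.2209, so d_i1 = -4.527 cm.
The intermediate image is 4.527 cm to the left of lens 1 (virtual), which is 24.7 − (-4.527) = 29.23 cm to the left of lens 2, so d_o2 = +29.23 cm.
Lens 2: 1/d_i2 = 1/f₂ − 1/d_o2 = 1/(25.0) − 1/(29.23) = 0.005789, so d_i2 = 173 cm.
The final image is real, 173 cm to the right of lens 2 (overall magnification ≈ -1.2).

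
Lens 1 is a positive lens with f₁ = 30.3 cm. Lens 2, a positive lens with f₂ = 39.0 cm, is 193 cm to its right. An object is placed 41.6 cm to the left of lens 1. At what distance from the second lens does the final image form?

74.8 cm

Lens 1: 1/d_i1 = 1/f₁ − 1/d_o1 = 1/(30.3) − 1/(41.6) = 0.008965, so d_i1 = 111.5 cm.
The intermediate image is 111.5 cm to the right of lens 1, which is 193 − (111.5) = 81.50 cm to the left of lens 2, so d_o2 = +81.50 cm.
Lens 2: 1/d_i2 = 1/f₂ − 1/d_o2 = 1/(39.0) − 1/(81.50) = 0.01337, so d_i2 = 74.8 cm.
The final image is real, 74.8 cm to the right of lens 2 (overall magnification ≈ 2.5).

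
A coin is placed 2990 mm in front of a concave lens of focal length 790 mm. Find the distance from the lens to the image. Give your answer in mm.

625 mm

For a concave lens, f = -790 mm.
Thin-lens equation: 1/d_i = 1/f − 1/d_o = 1/(-790.0) − 1/(2990) = -0.001266 − 0.0003344 = -0.001600, so d_i = -625 mm.
The image is virtual, upright and reduced, on the same side as the object.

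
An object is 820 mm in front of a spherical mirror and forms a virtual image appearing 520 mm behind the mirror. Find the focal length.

Virtual image ⇒ d_i = −520 mm.
1/f = 1/d_o + 1/d_i = 1/(820) + 1/(-520) = -0.0007036, so f = -1420 mm.
Since f is negative, the spherical mirror is convex.

f = -1420 mm (convex)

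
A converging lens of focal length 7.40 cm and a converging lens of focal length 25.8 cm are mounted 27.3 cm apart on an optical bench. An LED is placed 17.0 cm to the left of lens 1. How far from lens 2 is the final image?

31.6 cm

Lens 1: 1/d_i1 = 1/f₁ − 1/d_o1 = 1/(7.40) − 1/(17.0) = 0.07631, so d_i1 = 13.10 cm.
The intermediate image is 13.10 cm to the right of lens 1, which is 27.3 − (13.10) = 14.20 cm to the left of lens 2, so d_o2 = +14.20 cm.
Lens 2: 1/d_i2 = 1/f₂ − 1/d_o2 = 1/(25.8) − 1/(14.20) = -0.03166, so d_i2 = -31.6 cm.
The final image is virtual, 31.6 cm to the left of lens 2 (overall magnification ≈ -1.7).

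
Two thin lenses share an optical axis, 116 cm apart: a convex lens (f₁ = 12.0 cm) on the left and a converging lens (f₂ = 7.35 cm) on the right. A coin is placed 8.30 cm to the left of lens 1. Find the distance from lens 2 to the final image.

Lens 1: 1/d_i1 = 1/f₁ − 1/d_o1 = 1/(12.0) − 1/(8.30) = -0.03715, so d_i1 = -26.92 cm.
The intermediate image is 26.92 cm to the left of lens 1 (virtual), which is 116 − (-26.92) = 142.9 cm to the left of lens 2, so d_o2 = +142.9 cm.
Lens 2: 1/d_i2 = 1/f₂ − 1/d_o2 = 1/(7.35) − 1/(142.9) = 0.1291, so d_i2 = 7.75 cm.
The final image is real, 7.75 cm to the right of lens 2 (overall magnification ≈ -0.18).

7.75 cm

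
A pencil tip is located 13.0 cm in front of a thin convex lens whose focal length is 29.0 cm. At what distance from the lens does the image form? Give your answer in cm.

23.6 cm

Lens equation: 1/q = 1/f − 1/p = 1/(29.00) − 1/(13.0) = 0.03448 − 0.07692 = -0.04244, so q = -23.6 cm.
The image is virtual, upright and enlarged, on the same side as the object.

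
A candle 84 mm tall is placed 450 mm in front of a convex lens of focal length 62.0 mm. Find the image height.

13.4 mm

1/d_i = 1/f − 1/d_o = 1/(62.00) − 1/(450) = 0.01391, so d_i = 71.91 mm.
m = −d_i/d_o = -0.1598.
|h_i| = |m|·h_o = 0.1598 × 84 = 13.4 mm. The image is real, inverted and reduced, on the far side of the lens.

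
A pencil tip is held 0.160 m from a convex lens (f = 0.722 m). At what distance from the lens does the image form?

0.206 m

Lens equation: 1/q = 1/f − 1/p = 1/(0.7220) − 1/(0.160) = 1.385 − 6.250 = -4.865, so q = -0.206 m.
The image is virtual, upright and enlarged, on the same side as the object.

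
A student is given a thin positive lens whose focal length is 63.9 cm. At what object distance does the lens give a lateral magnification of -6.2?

m = −d_i/d_o ⇒ d_i = −m·d_o.
1/f = 1/d_o + 1/d_i = 1/d_o − 1/(m·d_o) = (1 − 1/m)/d_o, so d_o = f(1 − 1/m) = (63.90)(1 − 1/(-6.2)) = 74.2 cm.

74.2 cm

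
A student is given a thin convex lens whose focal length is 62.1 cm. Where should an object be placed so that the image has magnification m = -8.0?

69.9 cm

m = −d_i/d_o ⇒ d_i = −m·d_o.
1/f = 1/d_o + 1/d_i = 1/d_o − 1/(m·d_o) = (1 − 1/m)/d_o, so d_o = f(1 − 1/m) = (62.10)(1 − 1/(-8.0)) = 69.9 cm.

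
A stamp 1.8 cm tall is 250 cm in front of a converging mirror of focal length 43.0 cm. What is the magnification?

m = -0.208

1/d_i = 1/f − 1/d_o = 1/(43.00) − 1/(250) = 0.01926, so d_i = 51.93 cm.
m = −d_i/d_o = −(51.93)/(250) = -0.208.
The image is real, inverted and reduced, in front of the mirror.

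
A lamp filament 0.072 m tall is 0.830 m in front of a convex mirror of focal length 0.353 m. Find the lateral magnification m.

m = +0.298

For a convex mirror, f = -0.353 m.
1/d_i = 1/f − 1/d_o = 1/(-0.3530) − 1/(0.830) = -4.038, so d_i = -0.2477 m.
m = −d_i/d_o = −(-0.2477)/(0.830) = +0.298.
The image is virtual, upright and reduced, behind the mirror.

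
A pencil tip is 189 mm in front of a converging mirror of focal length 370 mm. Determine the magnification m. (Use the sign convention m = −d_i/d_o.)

1/d_i = 1/f − 1/d_o = 1/(370.0) − 1/(189) = -0.002588, so d_i = -386.4 mm.
m = −d_i/d_o = −(-386.4)/(189) = +2.04.
The image is virtual, upright and enlarged, behind the mirror.

m = +2.04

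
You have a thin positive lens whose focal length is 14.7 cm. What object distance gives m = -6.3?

m = −d_i/d_o ⇒ d_i = −m·d_o.
1/f = 1/d_o + 1/d_i = 1/d_o − 1/(m·d_o) = (1 − 1/m)/d_o, so d_o = f(1 − 1/m) = (14.70)(1 − 1/(-6.3)) = 17.0 cm.

17.0 cm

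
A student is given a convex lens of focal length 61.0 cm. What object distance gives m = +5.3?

49.5 cm

m = −d_i/d_o ⇒ d_i = −m·d_o.
1/f = 1/d_o + 1/d_i = 1/d_o − 1/(m·d_o) = (1 − 1/m)/d_o, so d_o = f(1 − 1/m) = (61.00)(1 − 1/(+5.3)) = 49.5 cm.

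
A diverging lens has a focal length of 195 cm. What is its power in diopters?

For a diverging lens, f = −195 cm.
f = -195 cm = -1.95 m.
P = 1/f = 1/(-1.95 m) = -0.513 D.

P = -0.513 D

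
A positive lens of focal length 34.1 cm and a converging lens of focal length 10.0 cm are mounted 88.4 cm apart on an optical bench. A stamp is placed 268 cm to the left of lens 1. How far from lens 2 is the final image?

Lens 1: 1/d_i1 = 1/f₁ − 1/d_o1 = 1/(34.1) − 1/(268) = 0.02559, so d_i1 = 39.07 cm.
The intermediate image is 39.07 cm to the right of lens 1, which is 88.4 − (39.07) = 49.33 cm to the left of lens 2, so d_o2 = +49.33 cm.
Lens 2: 1/d_i2 = 1/f₂ − 1/d_o2 = 1/(10.0) − 1/(49.33) = 0.07973, so d_i2 = 12.5 cm.
The final image is real, 12.5 cm to the right of lens 2 (overall magnification ≈ 0.037).

12.5 cm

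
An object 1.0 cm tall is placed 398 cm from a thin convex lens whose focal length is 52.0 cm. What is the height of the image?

0.150 cm

1/d_i = 1/f − 1/d_o = 1/(52.00) − 1/(398) = 0.01672, so d_i = 59.82 cm.
m = −d_i/d_o = -0.1503.
|h_i| = |m|·h_o = 0.1503 × 1.0 = 0.150 cm. The image is real, inverted and reduced, on the far side of the lens.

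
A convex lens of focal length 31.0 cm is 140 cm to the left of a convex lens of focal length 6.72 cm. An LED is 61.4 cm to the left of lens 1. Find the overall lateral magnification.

m = +0.0970

Lens 1: 1/d_i1 = 1/(31.0) − 1/(61.4) = 0.01597, so d_i1 = 62.61 cm; m₁ = −d_i1/d_o1 = -1.020.
d_o2 = 140 − (62.61) = 77.39 cm.
Lens 2: 1/d_i2 = 1/(6.72) − 1/(77.39) = 0.1359, so d_i2 = 7.359 cm; m₂ = −d_i2/d_o2 = -0.09509.
m = m₁·m₂ = (-1.020)(-0.09509) = +0.0970.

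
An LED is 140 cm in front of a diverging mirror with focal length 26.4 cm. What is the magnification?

m = +0.159

For a diverging mirror, f = -26.4 cm.
1/d_i = 1/f − 1/d_o = 1/(-26.40) − 1/(140) = -0.04502, so d_i = -22.21 cm.
m = −d_i/d_o = −(-22.21)/(140) = +0.159.
The image is virtual, upright and reduced, behind the mirror.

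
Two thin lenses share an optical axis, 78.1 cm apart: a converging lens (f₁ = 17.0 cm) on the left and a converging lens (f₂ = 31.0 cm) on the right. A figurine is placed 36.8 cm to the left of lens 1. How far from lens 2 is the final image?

93.0 cm

Lens 1: 1/d_i1 = 1/f₁ − 1/d_o1 = 1/(17.0) − 1/(36.8) = 0.03165, so d_i1 = 31.60 cm.
The intermediate image is 31.60 cm to the right of lens 1, which is 78.1 − (31.60) = 46.50 cm to the left of lens 2, so d_o2 = +46.50 cm.
Lens 2: 1/d_i2 = 1/f₂ − 1/d_o2 = 1/(31.0) − 1/(46.50) = 0.01075, so d_i2 = 93.0 cm.
The final image is real, 93.0 cm to the right of lens 2 (overall magnification ≈ 1.7).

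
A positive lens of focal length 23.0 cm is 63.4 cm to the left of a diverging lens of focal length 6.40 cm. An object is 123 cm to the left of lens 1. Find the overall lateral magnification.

Lens 1: 1/d_i1 = 1/(23.0) − 1/(123) = 0.03535, so d_i1 = 28.29 cm; m₁ = −d_i1/d_o1 = -0.2300.
d_o2 = 63.4 − (28.29) = 35.11 cm.
f₂ = −6.40 cm (diverging).
Lens 2: 1/d_i2 = 1/(-6.40) − 1/(35.11) = -0.1847, so d_i2 = -5.413 cm; m₂ = −d_i2/d_o2 = +0.1542.
m = m₁·m₂ = (-0.2300)(+0.1542) = -0.0355.

m = -0.0355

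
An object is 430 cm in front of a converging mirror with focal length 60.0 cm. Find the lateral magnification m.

1/d_i = 1/f − 1/d_o = 1/(60.00) − 1/(430) = 0.01434, so d_i = 69.73 cm.
m = −d_i/d_o = −(69.73)/(430) = -0.162.
The image is real, inverted and reduced, in front of the mirror.

m = -0.162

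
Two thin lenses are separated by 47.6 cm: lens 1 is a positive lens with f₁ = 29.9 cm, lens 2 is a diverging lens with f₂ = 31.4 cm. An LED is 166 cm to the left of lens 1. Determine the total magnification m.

m = -0.162

Lens 1: 1/d_i1 = 1/(29.9) − 1/(166) = 0.02742, so d_i1 = 36.47 cm; m₁ = −d_i1/d_o1 = -0.2197.
d_o2 = 47.6 − (36.47) = 11.13 cm.
f₂ = −31.4 cm (diverging).
Lens 2: 1/d_i2 = 1/(-31.4) − 1/(11.13) = -0.1217, so d_i2 = -8.217 cm; m₂ = −d_i2/d_o2 = +0.7383.
m = m₁·m₂ = (-0.2197)(+0.7383) = -0.162.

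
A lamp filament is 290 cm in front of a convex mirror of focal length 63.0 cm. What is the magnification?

For a convex mirror, f = -63.0 cm.
1/d_i = 1/f − 1/d_o = 1/(-63.00) − 1/(290) = -0.01932, so d_i = -51.76 cm.
m = −d_i/d_o = −(-51.76)/(290) = +0.178.
The image is virtual, upright and reduced, behind the mirror.

m = +0.178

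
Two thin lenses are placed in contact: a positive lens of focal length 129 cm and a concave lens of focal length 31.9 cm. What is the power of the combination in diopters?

P₁ = 1/f₁ = 1/(1.29 m) = +0.7752 D; P₂ = 1/f₂ = 1/(-0.319 m) = -3.135 D.
For thin lenses in contact, P = P₁ + P₂ = (+0.7752) + (-3.135) = -2.36 D.

P = -2.36 D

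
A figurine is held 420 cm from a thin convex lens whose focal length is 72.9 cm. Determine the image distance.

88.2 cm

Lens equation: 1/v = 1/f − 1/u = 1/(72.90) − 1/(420) = 0.01372 − 0.002381 = 0.01134, so v = 88.2 cm.
The image is real, inverted and reduced, on the far side of the lens.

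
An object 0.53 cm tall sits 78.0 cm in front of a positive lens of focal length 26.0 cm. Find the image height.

0.265 cm

1/d_i = 1/f − 1/d_o = 1/(26.00) − 1/(78.0) = 0.02564, so d_i = 39.00 cm.
m = −d_i/d_o = -0.5000.
|h_i| = |m|·h_o = 0.5000 × 0.53 = 0.265 cm. The image is real, inverted and reduced, on the far side of the lens.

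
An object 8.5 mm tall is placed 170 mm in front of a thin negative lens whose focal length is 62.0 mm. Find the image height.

For a negative lens, f = -62.0 mm.
1/d_i = 1/f − 1/d_o = 1/(-62.00) − 1/(170) = -0.02201, so d_i = -45.43 mm.
m = −d_i/d_o = +0.2672.
|h_i| = |m|·h_o = 0.2672 × 8.5 = 2.27 mm. The image is virtual, upright and reduced, on the same side as the object.

2.27 mm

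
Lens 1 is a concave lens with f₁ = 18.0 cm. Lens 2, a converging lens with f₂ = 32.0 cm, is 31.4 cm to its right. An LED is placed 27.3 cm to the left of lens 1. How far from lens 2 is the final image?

132 cm

Lens 1 is diverging, so f₁ = −18.0 cm.
Lens 1: 1/d_i1 = 1/f₁ − 1/d_o1 = 1/(-18.0) − 1/(27.3) = -0.09219, so d_i1 = -10.85 cm.
The intermediate image is 10.85 cm to the left of lens 1 (virtual), which is 31.4 − (-10.85) = 42.25 cm to the left of lens 2, so d_o2 = +42.25 cm.
Lens 2: 1/d_i2 = 1/f₂ − 1/d_o2 = 1/(32.0) − 1/(42.25) = 0.007581, so d_i2 = 132 cm.
The final image is real, 132 cm to the right of lens 2 (overall magnification ≈ -1.2).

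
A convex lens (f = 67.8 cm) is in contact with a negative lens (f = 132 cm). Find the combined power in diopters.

P₁ = 1/f₁ = 1/(0.678 m) = +1.475 D; P₂ = 1/f₂ = 1/(-1.32 m) = -0.7576 D.
For thin lenses in contact, P = P₁ + P₂ = (+1.475) + (-0.7576) = +0.717 D.

P = +0.717 D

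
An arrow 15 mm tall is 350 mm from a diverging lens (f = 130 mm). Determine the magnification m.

m = +0.271

For a diverging lens, f = -130 mm.
1/d_i = 1/f − 1/d_o = 1/(-130.0) − 1/(350) = -0.01055, so d_i = -94.79 mm.
m = −d_i/d_o = −(-94.79)/(350) = +0.271.
The image is virtual, upright and reduced, on the same side as the object.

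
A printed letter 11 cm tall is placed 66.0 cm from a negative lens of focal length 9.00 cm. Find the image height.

For a negative lens, f = -9.00 cm.
1/d_i = 1/f − 1/d_o = 1/(-9.000) − 1/(66.0) = -0.1263, so d_i = -7.920 cm.
m = −d_i/d_o = +0.1200.
|h_i| = |m|·h_o = 0.1200 × 11 = 1.32 cm. The image is virtual, upright and reduced, on the same side as the object.

1.32 cm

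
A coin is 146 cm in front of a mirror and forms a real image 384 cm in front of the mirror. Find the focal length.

f = 106 cm (concave)

Real image ⇒ d_i = +384 cm.
1/f = 1/d_o + 1/d_i = 1/(146) + 1/(384) = 0.009453, so f = 106 cm.
Since f is positive, the mirror is concave.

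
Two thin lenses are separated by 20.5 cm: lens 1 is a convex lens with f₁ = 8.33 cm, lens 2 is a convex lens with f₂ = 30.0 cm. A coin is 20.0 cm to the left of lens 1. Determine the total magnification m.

m = -0.901

Lens 1: 1/d_i1 = 1/(8.33) − 1/(20.0) = 0.07005, so d_i1 = 14.28 cm; m₁ = −d_i1/d_o1 = -0.7140.
d_o2 = 20.5 − (14.28) = 6.220 cm.
Lens 2: 1/d_i2 = 1/(30.0) − 1/(6.220) = -0.1274, so d_i2 = -7.847 cm; m₂ = −d_i2/d_o2 = +1.262.
m = m₁·m₂ = (-0.7140)(+1.262) = -0.901.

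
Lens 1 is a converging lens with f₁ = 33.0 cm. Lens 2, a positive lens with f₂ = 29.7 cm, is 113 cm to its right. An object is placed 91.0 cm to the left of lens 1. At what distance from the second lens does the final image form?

Lens 1: 1/d_i1 = 1/f₁ − 1/d_o1 = 1/(33.0) − 1/(91.0) = 0.01931, so d_i1 = 51.78 cm.
The intermediate image is 51.78 cm to the right of lens 1, which is 113 − (51.78) = 61.22 cm to the left of lens 2, so d_o2 = +61.22 cm.
Lens 2: 1/d_i2 = 1/f₂ − 1/d_o2 = 1/(29.7) − 1/(61.22) = 0.01734, so d_i2 = 57.7 cm.
The final image is real, 57.7 cm to the right of lens 2 (overall magnification ≈ 0.54).

57.7 cm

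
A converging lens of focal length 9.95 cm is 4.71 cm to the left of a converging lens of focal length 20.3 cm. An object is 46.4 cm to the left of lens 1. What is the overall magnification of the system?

Lens 1: 1/d_i1 = 1/(9.95) − 1/(46.4) = 0.07895, so d_i1 = 12.67 cm; m₁ = −d_i1/d_o1 = -0.2731.
d_o2 = 4.71 − (12.67) = -7.960 cm (virtual object).
Lens 2: 1/d_i2 = 1/(20.3) − 1/(-7.960) = 0.1749, so d_i2 = 5.718 cm; m₂ = −d_i2/d_o2 = +0.7183.
m = m₁·m₂ = (-0.2731)(+0.7183) = -0.196.

m = -0.196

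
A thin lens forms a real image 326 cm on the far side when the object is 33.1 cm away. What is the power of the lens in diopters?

d_i = +326 cm.
1/f = 1/d_o + 1/d_i = 1/(33.1) + 1/(326) = 0.03328 cm⁻¹.
f = 30.05 cm = 0.3005 m, so P = 1/f = +3.33 D.

P = +3.33 D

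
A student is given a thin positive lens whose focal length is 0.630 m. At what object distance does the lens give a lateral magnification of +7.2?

m = −d_i/d_o ⇒ d_i = −m·d_o.
1/f = 1/d_o + 1/d_i = 1/d_o − 1/(m·d_o) = (1 − 1/m)/d_o, so d_o = f(1 − 1/m) = (0.6300)(1 − 1/(+7.2)) = 0.542 m.

0.542 m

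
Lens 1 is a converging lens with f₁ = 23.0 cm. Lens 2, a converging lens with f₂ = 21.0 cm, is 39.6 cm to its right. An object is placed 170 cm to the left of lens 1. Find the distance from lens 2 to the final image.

34.1 cm

Lens 1: 1/d_i1 = 1/f₁ − 1/d_o1 = 1/(23.0) − 1/(170) = 0.03760, so d_i1 = 26.60 cm.
The intermediate image is 26.60 cm to the right of lens 1, which is 39.6 − (26.60) = 13.00 cm to the left of lens 2, so d_o2 = +13.00 cm.
Lens 2: 1/d_i2 = 1/f₂ − 1/d_o2 = 1/(21.0) − 1/(13.00) = -0.02930, so d_i2 = -34.1 cm.
The final image is virtual, 34.1 cm to the left of lens 2 (overall magnification ≈ -0.41).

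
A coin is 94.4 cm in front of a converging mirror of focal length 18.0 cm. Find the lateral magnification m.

m = -0.236

1/d_i = 1/f − 1/d_o = 1/(18.00) − 1/(94.4) = 0.04496, so d_i = 22.24 cm.
m = −d_i/d_o = −(22.24)/(94.4) = -0.236.
The image is real, inverted and reduced, in front of the mirror.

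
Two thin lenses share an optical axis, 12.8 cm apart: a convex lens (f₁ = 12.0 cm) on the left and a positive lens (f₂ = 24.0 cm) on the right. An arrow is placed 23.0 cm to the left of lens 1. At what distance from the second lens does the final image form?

8.13 cm

Lens 1: 1/d_i1 = 1/f₁ − 1/d_o1 = 1/(12.0) − 1/(23.0) = 0.03986, so d_i1 = 25.09 cm.
The intermediate image is 25.09 cm to the right of lens 1, which lies 12.29 cm to the right of lens 2 — a virtual object — so d_o2 = −12.29 cm.
Lens 2: 1/d_i2 = 1/f₂ − 1/d_o2 = 1/(24.0) − 1/(-12.29) = 0.1230, so d_i2 = 8.13 cm.
The final image is real, 8.13 cm to the right of lens 2 (overall magnification ≈ -0.72).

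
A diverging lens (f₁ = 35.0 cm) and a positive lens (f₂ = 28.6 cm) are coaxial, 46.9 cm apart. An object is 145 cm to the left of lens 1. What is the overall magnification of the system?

f₁ = −35.0 cm (diverging).
Lens 1: 1/d_i1 = 1/(-35.0) − 1/(145) = -0.03547, so d_i1 = -28.19 cm; m₁ = −d_i1/d_o1 = +0.1944.
d_o2 = 46.9 − (-28.19) = 75.09 cm.
Lens 2: 1/d_i2 = 1/(28.6) − 1/(75.09) = 0.02165, so d_i2 = 46.19 cm; m₂ = −d_i2/d_o2 = -0.6152.
m = m₁·m₂ = (+0.1944)(-0.6152) = -0.120.

m = -0.120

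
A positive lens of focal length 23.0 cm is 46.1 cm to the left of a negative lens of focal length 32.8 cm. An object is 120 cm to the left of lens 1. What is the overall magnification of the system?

Lens 1: 1/d_i1 = 1/(23.0) − 1/(120) = 0.03514, so d_i1 = 28.45 cm; m₁ = −d_i1/d_o1 = -0.2371.
d_o2 = 46.1 − (28.45) = 17.65 cm.
f₂ = −32.8 cm (diverging).
Lens 2: 1/d_i2 = 1/(-32.8) − 1/(17.65) = -0.08715, so d_i2 = -11.48 cm; m₂ = −d_i2/d_o2 = +0.6501.
m = m₁·m₂ = (-0.2371)(+0.6501) = -0.154.

m = -0.154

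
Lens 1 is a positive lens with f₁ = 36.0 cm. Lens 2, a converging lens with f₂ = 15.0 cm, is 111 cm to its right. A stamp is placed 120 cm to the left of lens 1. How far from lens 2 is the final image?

Lens 1: 1/d_i1 = 1/f₁ − 1/d_o1 = 1/(36.0) − 1/(120) = 0.01944, so d_i1 = 51.43 cm.
The intermediate image is 51.43 cm to the right of lens 1, which is 111 − (51.43) = 59.57 cm to the left of lens 2, so d_o2 = +59.57 cm.
Lens 2: 1/d_i2 = 1/f₂ − 1/d_o2 = 1/(15.0) − 1/(59.57) = 0.04988, so d_i2 = 20.0 cm.
The final image is real, 20.0 cm to the right of lens 2 (overall magnification ≈ 0.14).

20.0 cm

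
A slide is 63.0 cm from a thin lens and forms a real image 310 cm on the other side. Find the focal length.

f = 52.4 cm (converging)

Real image ⇒ d_i = +310 cm.
1/f = 1/d_o + 1/d_i = 1/(63.0) + 1/(310) = 0.01910, so f = 52.4 cm.
Since f is positive, the thin lens is converging.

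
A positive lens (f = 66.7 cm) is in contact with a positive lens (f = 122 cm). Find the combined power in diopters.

P₁ = 1/f₁ = 1/(0.667 m) = +1.499 D; P₂ = 1/f₂ = 1/(1.22 m) = +0.8197 D.
For thin lenses in contact, P = P₁ + P₂ = (+1.499) + (+0.8197) = +2.32 D.

P = +2.32 D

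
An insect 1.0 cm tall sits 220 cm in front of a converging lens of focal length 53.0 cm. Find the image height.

1/d_i = 1/f − 1/d_o = 1/(53.00) − 1/(220) = 0.01432, so d_i = 69.82 cm.
m = −d_i/d_o = -0.3174.
|h_i| = |m|·h_o = 0.3174 × 1.0 = 0.317 cm. The image is real, inverted and reduced, on the far side of the lens.

0.317 cm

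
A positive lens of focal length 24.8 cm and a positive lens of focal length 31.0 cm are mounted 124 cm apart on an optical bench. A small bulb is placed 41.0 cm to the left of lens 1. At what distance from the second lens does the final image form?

Lens 1: 1/d_i1 = 1/f₁ − 1/d_o1 = 1/(24.8) − 1/(41.0) = 0.01593, so d_i1 = 62.77 cm.
The intermediate image is 62.77 cm to the right of lens 1, which is 124 − (62.77) = 61.23 cm to the left of lens 2, so d_o2 = +61.23 cm.
Lens 2: 1/d_i2 = 1/f₂ − 1/d_o2 = 1/(31.0) − 1/(61.23) = 0.01593, so d_i2 = 62.8 cm.
The final image is real, 62.8 cm to the right of lens 2 (overall magnification ≈ 1.6).

62.8 cm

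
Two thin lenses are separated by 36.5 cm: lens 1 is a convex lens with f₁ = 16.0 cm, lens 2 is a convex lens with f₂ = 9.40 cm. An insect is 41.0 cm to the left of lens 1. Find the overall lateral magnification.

m = +7.00

Lens 1: 1/d_i1 = 1/(16.0) − 1/(41.0) = 0.03811, so d_i1 = 26.24 cm; m₁ = −d_i1/d_o1 = -0.6400.
d_o2 = 36.5 − (26.24) = 10.26 cm.
Lens 2: 1/d_i2 = 1/(9.40) − 1/(10.26) = 0.008917, so d_i2 = 112.1 cm; m₂ = −d_i2/d_o2 = -10.93.
m = m₁·m₂ = (-0.6400)(-10.93) = +7.00.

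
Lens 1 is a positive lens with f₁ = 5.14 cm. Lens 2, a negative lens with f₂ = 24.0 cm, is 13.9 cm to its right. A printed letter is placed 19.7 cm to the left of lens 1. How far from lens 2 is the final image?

Lens 1: 1/d_i1 = 1/f₁ − 1/d_o1 = 1/(5.14) − 1/(19.7) = 0.1438, so d_i1 = 6.955 cm.
The intermediate image is 6.955 cm to the right of lens 1, which is 13.9 − (6.955) = 6.945 cm to the left of lens 2, so d_o2 = +6.945 cm.
Lens 2 is diverging, so f₂ = −24.0 cm.
Lens 2: 1/d_i2 = 1/f₂ − 1/d_o2 = 1/(-24.0) − 1/(6.945) = -0.1857, so d_i2 = -5.39 cm.
The final image is virtual, 5.39 cm to the left of lens 2 (overall magnification ≈ -0.27).

5.39 cm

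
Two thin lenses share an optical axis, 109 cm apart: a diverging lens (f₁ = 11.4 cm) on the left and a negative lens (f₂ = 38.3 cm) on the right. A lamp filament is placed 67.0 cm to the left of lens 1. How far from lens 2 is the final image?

29.0 cm

Lens 1 is diverging, so f₁ = −11.4 cm.
Lens 1: 1/d_i1 = 1/f₁ − 1/d_o1 = 1/(-11.4) − 1/(67.0) = -0.1026, so d_i1 = -9.742 cm.
The intermediate image is 9.742 cm to the left of lens 1 (virtual), which is 109 − (-9.742) = 118.7 cm to the left of lens 2, so d_o2 = +118.7 cm.
Lens 2 is diverging, so f₂ = −38.3 cm.
Lens 2: 1/d_i2 = 1/f₂ − 1/d_o2 = 1/(-38.3) − 1/(118.7) = -0.03453, so d_i2 = -29.0 cm.
The final image is virtual, 29.0 cm to the left of lens 2 (overall magnification ≈ 0.035).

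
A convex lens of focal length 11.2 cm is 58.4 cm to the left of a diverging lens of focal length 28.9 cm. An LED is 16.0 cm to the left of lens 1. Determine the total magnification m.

m = -1.35

Lens 1: 1/d_i1 = 1/(11.2) − 1/(16.0) = 0.02679, so d_i1 = 37.33 cm; m₁ = −d_i1/d_o1 = -2.333.
d_o2 = 58.4 − (37.33) = 21.07 cm.
f₂ = −28.9 cm (diverging).
Lens 2: 1/d_i2 = 1/(-28.9) − 1/(21.07) = -0.08206, so d_i2 = -12.19 cm; m₂ = −d_i2/d_o2 = +0.5783.
m = m₁·m₂ = (-2.333)(+0.5783) = -1.35.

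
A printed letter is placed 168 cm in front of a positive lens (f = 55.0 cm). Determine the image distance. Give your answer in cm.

81.8 cm

Thin-lens equation: 1/q = 1/f − 1/p = 1/(55.00) − 1/(168) = 0.01818 − 0.005952 = 0.01223, so q = 81.8 cm.
The image is real, inverted and reduced, on the far side of the lens.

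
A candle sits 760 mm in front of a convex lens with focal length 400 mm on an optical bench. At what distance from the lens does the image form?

844 mm

Lens equation: 1/v = 1/f − 1/u = 1/(400.0) − 1/(760) = 0.002500 − 0.001316 = 0.001184, so v = 844 mm.
The image is real, inverted and enlarged, on the far side of the lens.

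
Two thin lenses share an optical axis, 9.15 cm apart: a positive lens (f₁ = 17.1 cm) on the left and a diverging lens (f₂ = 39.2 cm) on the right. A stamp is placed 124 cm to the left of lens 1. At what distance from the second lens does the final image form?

Lens 1: 1/d_i1 = 1/f₁ − 1/d_o1 = 1/(17.1) − 1/(124) = 0.05042, so d_i1 = 19.84 cm.
The intermediate image is 19.84 cm to the right of lens 1, which lies 10.69 cm to the right of lens 2 — a virtual object — so d_o2 = −10.69 cm.
Lens 2 is diverging, so f₂ = −39.2 cm.
Lens 2: 1/d_i2 = 1/f₂ − 1/d_o2 = 1/(-39.2) − 1/(-10.69) = 0.06804, so d_i2 = 14.7 cm.
The final image is real, 14.7 cm to the right of lens 2 (overall magnification ≈ -0.22).

14.7 cm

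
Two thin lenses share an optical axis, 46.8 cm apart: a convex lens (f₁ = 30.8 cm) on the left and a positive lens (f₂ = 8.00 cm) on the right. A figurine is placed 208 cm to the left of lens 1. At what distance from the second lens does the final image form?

32.2 cm

Lens 1: 1/d_i1 = 1/f₁ − 1/d_o1 = 1/(30.8) − 1/(208) = 0.02766, so d_i1 = 36.15 cm.
The intermediate image is 36.15 cm to the right of lens 1, which is 46.8 − (36.15) = 10.65 cm to the left of lens 2, so d_o2 = +10.65 cm.
Lens 2: 1/d_i2 = 1/f₂ − 1/d_o2 = 1/(8.00) − 1/(10.65) = 0.03110, so d_i2 = 32.2 cm.
The final image is real, 32.2 cm to the right of lens 2 (overall magnification ≈ 0.53).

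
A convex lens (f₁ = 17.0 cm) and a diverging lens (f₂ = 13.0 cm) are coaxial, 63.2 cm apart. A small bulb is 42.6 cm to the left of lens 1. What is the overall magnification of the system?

Lens 1: 1/d_i1 = 1/(17.0) − 1/(42.6) = 0.03535, so d_i1 = 28.29 cm; m₁ = −d_i1/d_o1 = -0.6641.
d_o2 = 63.2 − (28.29) = 34.91 cm.
f₂ = −13.0 cm (diverging).
Lens 2: 1/d_i2 = 1/(-13.0) − 1/(34.91) = -0.1056, so d_i2 = -9.473 cm; m₂ = −d_i2/d_o2 = +0.2713.
m = m₁·m₂ = (-0.6641)(+0.2713) = -0.180.

m = -0.180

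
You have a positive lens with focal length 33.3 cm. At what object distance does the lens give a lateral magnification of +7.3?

28.7 cm

m = −d_i/d_o ⇒ d_i = −m·d_o.
1/f = 1/d_o + 1/d_i = 1/d_o − 1/(m·d_o) = (1 − 1/m)/d_o, so d_o = f(1 − 1/m) = (33.30)(1 − 1/(+7.3)) = 28.7 cm.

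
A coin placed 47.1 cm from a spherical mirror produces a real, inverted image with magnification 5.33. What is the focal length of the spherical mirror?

m = −d_i/d_o ⇒ d_i = −m·d_o = −(-5.33)·(47.1) = 251.0 cm.
1/f = 1/d_o + 1/d_i = 1/(47.1) + 1/(251.0) = 0.02522, so f = 39.7 cm.
Since f is positive, the spherical mirror is concave.

f = 39.7 cm (concave)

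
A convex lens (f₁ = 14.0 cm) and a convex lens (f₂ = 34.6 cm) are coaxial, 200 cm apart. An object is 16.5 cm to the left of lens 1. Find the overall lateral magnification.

m = +2.65

Lens 1: 1/d_i1 = 1/(14.0) − 1/(16.5) = 0.01082, so d_i1 = 92.40 cm; m₁ = −d_i1/d_o1 = -5.600.
d_o2 = 200 − (92.40) = 107.6 cm.
Lens 2: 1/d_i2 = 1/(34.6) − 1/(107.6) = 0.01961, so d_i2 = 51.00 cm; m₂ = −d_i2/d_o2 = -0.4740.
m = m₁·m₂ = (-5.600)(-0.4740) = +2.65.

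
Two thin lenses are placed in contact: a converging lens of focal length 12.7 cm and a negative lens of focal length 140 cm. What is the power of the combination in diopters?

P = +7.16 D

P₁ = 1/f₁ = 1/(0.127 m) = +7.874 D; P₂ = 1/f₂ = 1/(-1.40 m) = -0.7143 D.
For thin lenses in contact, P = P₁ + P₂ = (+7.874) + (-0.7143) = +7.16 D.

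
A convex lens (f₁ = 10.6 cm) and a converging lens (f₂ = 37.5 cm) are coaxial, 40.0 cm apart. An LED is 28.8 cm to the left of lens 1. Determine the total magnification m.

Lens 1: 1/d_i1 = 1/(10.6) − 1/(28.8) = 0.05962, so d_i1 = 16.77 cm; m₁ = −d_i1/d_o1 = -0.5823.
d_o2 = 40.0 − (16.77) = 23.23 cm.
Lens 2: 1/d_i2 = 1/(37.5) − 1/(23.23) = -0.01638, so d_i2 = -61.05 cm; m₂ = −d_i2/d_o2 = +2.628.
m = m₁·m₂ = (-0.5823)(+2.628) = -1.53.

m = -1.53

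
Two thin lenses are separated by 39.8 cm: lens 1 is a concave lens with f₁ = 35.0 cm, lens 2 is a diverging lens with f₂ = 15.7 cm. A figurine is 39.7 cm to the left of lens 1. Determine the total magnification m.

m = +0.0993

f₁ = −35.0 cm (diverging).
Lens 1: 1/d_i1 = 1/(-35.0) − 1/(39.7) = -0.05376, so d_i1 = -18.60 cm; m₁ = −d_i1/d_o1 = +0.4685.
d_o2 = 39.8 − (-18.60) = 58.40 cm.
f₂ = −15.7 cm (diverging).
Lens 2: 1/d_i2 = 1/(-15.7) − 1/(58.40) = -0.08082, so d_i2 = -12.37 cm; m₂ = −d_i2/d_o2 = +0.2119.
m = m₁·m₂ = (+0.4685)(+0.2119) = +0.0993.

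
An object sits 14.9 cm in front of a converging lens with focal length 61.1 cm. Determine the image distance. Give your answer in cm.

19.7 cm

Lens equation: 1/q = 1/f − 1/p = 1/(61.10) − 1/(14.9) = 0.01637 − 0.06711 = -0.05075, so q = -19.7 cm.
The image is virtual, upright and enlarged, on the same side as the object.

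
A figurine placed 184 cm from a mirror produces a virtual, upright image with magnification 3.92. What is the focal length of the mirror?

f = 247 cm (concave)

m = −d_i/d_o ⇒ d_i = −m·d_o = −(+3.92)·(184) = -721.3 cm.
1/f = 1/d_o + 1/d_i = 1/(184) + 1/(-721.3) = 0.004048, so f = 247 cm.
Since f is positive, the mirror is concave.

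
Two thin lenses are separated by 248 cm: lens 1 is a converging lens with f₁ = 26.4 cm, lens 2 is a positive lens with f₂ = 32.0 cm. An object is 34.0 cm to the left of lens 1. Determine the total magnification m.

m = +1.14

Lens 1: 1/d_i1 = 1/(26.4) − 1/(34.0) = 0.008467, so d_i1 = 118.1 cm; m₁ = −d_i1/d_o1 = -3.474.
d_o2 = 248 − (118.1) = 129.9 cm.
Lens 2: 1/d_i2 = 1/(32.0) − 1/(129.9) = 0.02355, so d_i2 = 42.46 cm; m₂ = −d_i2/d_o2 = -0.3269.
m = m₁·m₂ = (-3.474)(-0.3269) = +1.14.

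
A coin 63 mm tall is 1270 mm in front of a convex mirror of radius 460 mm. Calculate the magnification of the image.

f = R/2 = 460/2 = 230.0 mm; for a convex mirror, f = -230.0 mm.
1/d_i = 1/f − 1/d_o = 1/(-230.0) − 1/(1270) = -0.005135, so d_i = -194.7 mm.
m = −d_i/d_o = −(-194.7)/(1270) = +0.153.
The image is virtual, upright and reduced, behind the mirror.

m = +0.153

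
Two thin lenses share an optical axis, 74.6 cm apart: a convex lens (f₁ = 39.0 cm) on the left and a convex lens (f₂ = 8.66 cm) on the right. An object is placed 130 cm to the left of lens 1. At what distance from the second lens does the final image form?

Lens 1: 1/d_i1 = 1/f₁ − 1/d_o1 = 1/(39.0) − 1/(130) = 0.01795, so d_i1 = 55.71 cm.
The intermediate image is 55.71 cm to the right of lens 1, which is 74.6 − (55.71) = 18.89 cm to the left of lens 2, so d_o2 = +18.89 cm.
Lens 2: 1/d_i2 = 1/f₂ − 1/d_o2 = 1/(8.66) − 1/(18.89) = 0.06254, so d_i2 = 16.0 cm.
The final image is real, 16.0 cm to the right of lens 2 (overall magnification ≈ 0.36).

16.0 cm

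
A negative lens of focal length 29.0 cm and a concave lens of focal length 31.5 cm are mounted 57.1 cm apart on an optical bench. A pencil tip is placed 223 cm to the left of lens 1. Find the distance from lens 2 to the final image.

22.8 cm

Lens 1 is diverging, so f₁ = −29.0 cm.
Lens 1: 1/d_i1 = 1/f₁ − 1/d_o1 = 1/(-29.0) − 1/(223) = -0.03897, so d_i1 = -25.66 cm.
The intermediate image is 25.66 cm to the left of lens 1 (virtual), which is 57.1 − (-25.66) = 82.76 cm to the left of lens 2, so d_o2 = +82.76 cm.
Lens 2 is diverging, so f₂ = −31.5 cm.
Lens 2: 1/d_i2 = 1/f₂ − 1/d_o2 = 1/(-31.5) − 1/(82.76) = -0.04383, so d_i2 = -22.8 cm.
The final image is virtual, 22.8 cm to the left of lens 2 (overall magnification ≈ 0.032).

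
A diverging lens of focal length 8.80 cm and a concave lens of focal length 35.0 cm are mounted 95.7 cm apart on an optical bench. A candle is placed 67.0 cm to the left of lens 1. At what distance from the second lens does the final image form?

Lens 1 is diverging, so f₁ = −8.80 cm.
Lens 1: 1/d_i1 = 1/f₁ − 1/d_o1 = 1/(-8.80) − 1/(67.0) = -0.1286, so d_i1 = -7.778 cm.
The intermediate image is 7.778 cm to the left of lens 1 (virtual), which is 95.7 − (-7.778) = 103.5 cm to the left of lens 2, so d_o2 = +103.5 cm.
Lens 2 is diverging, so f₂ = −35.0 cm.
Lens 2: 1/d_i2 = 1/f₂ − 1/d_o2 = 1/(-35.0) − 1/(103.5) = -0.03823, so d_i2 = -26.2 cm.
The final image is virtual, 26.2 cm to the left of lens 2 (overall magnification ≈ 0.029).

26.2 cm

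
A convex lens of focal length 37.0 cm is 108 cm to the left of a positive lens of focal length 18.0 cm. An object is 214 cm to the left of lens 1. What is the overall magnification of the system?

Lens 1: 1/d_i1 = 1/(37.0) − 1/(214) = 0.02235, so d_i1 = 44.73 cm; m₁ = −d_i1/d_o1 = -0.2090.
d_o2 = 108 − (44.73) = 63.27 cm.
Lens 2: 1/d_i2 = 1/(18.0) − 1/(63.27) = 0.03975, so d_i2 = 25.16 cm; m₂ = −d_i2/d_o2 = -0.3976.
m = m₁·m₂ = (-0.2090)(-0.3976) = +0.0831.

m = +0.0831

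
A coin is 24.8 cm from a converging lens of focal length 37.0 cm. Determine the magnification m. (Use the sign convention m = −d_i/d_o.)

1/d_i = 1/f − 1/d_o = 1/(37.00) − 1/(24.8) = -0.01330, so d_i = -75.21 cm.
m = −d_i/d_o = −(-75.21)/(24.8) = +3.03.
The image is virtual, upright and enlarged, on the same side as the object.

m = +3.03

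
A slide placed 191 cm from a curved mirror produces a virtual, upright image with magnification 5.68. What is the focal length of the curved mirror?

m = −d_i/d_o ⇒ d_i = −m·d_o = −(+5.68)·(191) = -1085 cm.
1/f = 1/d_o + 1/d_i = 1/(191) + 1/(-1085) = 0.004314, so f = 232 cm.
Since f is positive, the curved mirror is concave.

f = 232 cm (concave)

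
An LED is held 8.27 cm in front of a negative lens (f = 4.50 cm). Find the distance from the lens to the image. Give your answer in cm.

2.91 cm

For a negative lens, f = -4.50 cm.
Thin-lens equation: 1/d_i = 1/f − 1/d_o = 1/(-4.500) − 1/(8.27) = -0.2222 − 0.1209 = -0.3431, so d_i = -2.91 cm.
The image is virtual, upright and reduced, on the same side as the object.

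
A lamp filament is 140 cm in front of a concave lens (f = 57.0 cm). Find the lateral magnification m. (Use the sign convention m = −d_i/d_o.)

m = +0.289

For a concave lens, f = -57.0 cm.
1/d_i = 1/f − 1/d_o = 1/(-57.00) − 1/(140) = -0.02469, so d_i = -40.51 cm.
m = −d_i/d_o = −(-40.51)/(140) = +0.289.
The image is virtual, upright and reduced, on the same side as the object.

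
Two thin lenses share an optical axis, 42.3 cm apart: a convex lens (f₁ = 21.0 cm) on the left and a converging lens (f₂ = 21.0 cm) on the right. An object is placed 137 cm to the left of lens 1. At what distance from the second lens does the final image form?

Lens 1: 1/d_i1 = 1/f₁ − 1/d_o1 = 1/(21.0) − 1/(137) = 0.04032, so d_i1 = 24.80 cm.
The intermediate image is 24.80 cm to the right of lens 1, which is 42.3 − (24.80) = 17.50 cm to the left of lens 2, so d_o2 = +17.50 cm.
Lens 2: 1/d_i2 = 1/f₂ − 1/d_o2 = 1/(21.0) − 1/(17.50) = -0.009524, so d_i2 = -105 cm.
The final image is virtual, 105 cm to the left of lens 2 (overall magnification ≈ -1.1).

105 cm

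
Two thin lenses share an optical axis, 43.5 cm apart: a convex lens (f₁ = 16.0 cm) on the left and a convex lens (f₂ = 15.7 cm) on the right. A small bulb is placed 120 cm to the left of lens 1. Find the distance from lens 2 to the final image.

Lens 1: 1/d_i1 = 1/f₁ − 1/d_o1 = 1/(16.0) − 1/(120) = 0.05417, so d_i1 = 18.46 cm.
The intermediate image is 18.46 cm to the right of lens 1, which is 43.5 − (18.46) = 25.04 cm to the left of lens 2, so d_o2 = +25.04 cm.
Lens 2: 1/d_i2 = 1/f₂ − 1/d_o2 = 1/(15.7) − 1/(25.04) = 0.02376, so d_i2 = 42.1 cm.
The final image is real, 42.1 cm to the right of lens 2 (overall magnification ≈ 0.26).

42.1 cm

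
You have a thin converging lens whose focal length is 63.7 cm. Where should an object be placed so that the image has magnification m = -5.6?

m = −d_i/d_o ⇒ d_i = −m·d_o.
1/f = 1/d_o + 1/d_i = 1/d_o − 1/(m·d_o) = (1 − 1/m)/d_o, so d_o = f(1 − 1/m) = (63.70)(1 − 1/(-5.6)) = 75.1 cm.

75.1 cm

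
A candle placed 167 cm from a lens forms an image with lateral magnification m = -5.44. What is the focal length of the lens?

m = −d_i/d_o ⇒ d_i = −m·d_o = −(-5.44)·(167) = 908.5 cm.
1/f = 1/d_o + 1/d_i = 1/(167) + 1/(908.5) = 0.007089, so f = 141 cm.
Since f is positive, the lens is converging.

f = 141 cm (converging)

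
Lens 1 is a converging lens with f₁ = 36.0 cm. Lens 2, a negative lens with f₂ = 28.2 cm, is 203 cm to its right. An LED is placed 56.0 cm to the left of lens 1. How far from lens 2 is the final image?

22.1 cm

Lens 1: 1/d_i1 = 1/f₁ − 1/d_o1 = 1/(36.0) − 1/(56.0) = 0.009921, so d_i1 = 100.8 cm.
The intermediate image is 100.8 cm to the right of lens 1, which is 203 − (100.8) = 102.2 cm to the left of lens 2, so d_o2 = +102.2 cm.
Lens 2 is diverging, so f₂ = −28.2 cm.
Lens 2: 1/d_i2 = 1/f₂ − 1/d_o2 = 1/(-28.2) − 1/(102.2) = -0.04525, so d_i2 = -22.1 cm.
The final image is virtual, 22.1 cm to the left of lens 2 (overall magnification ≈ -0.39).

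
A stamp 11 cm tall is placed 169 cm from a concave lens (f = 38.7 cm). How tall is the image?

2.05 cm

For a concave lens, f = -38.7 cm.
1/d_i = 1/f − 1/d_o = 1/(-38.70) − 1/(169) = -0.03176, so d_i = -31.49 cm.
m = −d_i/d_o = +0.1863.
|h_i| = |m|·h_o = 0.1863 × 11 = 2.05 cm. The image is virtual, upright and reduced, on the same side as the object.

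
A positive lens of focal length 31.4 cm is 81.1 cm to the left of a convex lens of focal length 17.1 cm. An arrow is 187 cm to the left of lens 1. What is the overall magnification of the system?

m = +0.131

Lens 1: 1/d_i1 = 1/(31.4) − 1/(187) = 0.02650, so d_i1 = 37.74 cm; m₁ = −d_i1/d_o1 = -0.2018.
d_o2 = 81.1 − (37.74) = 43.36 cm.
Lens 2: 1/d_i2 = 1/(17.1) − 1/(43.36) = 0.03542, so d_i2 = 28.24 cm; m₂ = −d_i2/d_o2 = -0.6512.
m = m₁·m₂ = (-0.2018)(-0.6512) = +0.131.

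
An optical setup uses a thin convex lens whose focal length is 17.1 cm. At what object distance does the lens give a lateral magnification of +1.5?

m = −d_i/d_o ⇒ d_i = −m·d_o.
1/f = 1/d_o + 1/d_i = 1/d_o − 1/(m·d_o) = (1 − 1/m)/d_o, so d_o = f(1 − 1/m) = (17.10)(1 − 1/(+1.5)) = 5.70 cm.

5.70 cm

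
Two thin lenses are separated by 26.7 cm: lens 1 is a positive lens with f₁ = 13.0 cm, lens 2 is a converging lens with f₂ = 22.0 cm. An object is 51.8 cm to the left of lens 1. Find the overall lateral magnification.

Lens 1: 1/d_i1 = 1/(13.0) − 1/(51.8) = 0.05762, so d_i1 = 17.36 cm; m₁ = −d_i1/d_o1 = -0.3351.
d_o2 = 26.7 − (17.36) = 9.340 cm.
Lens 2: 1/d_i2 = 1/(22.0) − 1/(9.340) = -0.06161, so d_i2 = -16.23 cm; m₂ = −d_i2/d_o2 = +1.738.
m = m₁·m₂ = (-0.3351)(+1.738) = -0.582.

m = -0.582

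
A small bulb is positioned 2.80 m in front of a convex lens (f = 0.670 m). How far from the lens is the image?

0.881 m

Thin-lens equation: 1/v = 1/f − 1/u = 1/(0.6700) − 1/(2.80) = 1.493 − 0.3571 = 1.135, so v = 0.881 m.
The image is real, inverted and reduced, on the far side of the lens.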